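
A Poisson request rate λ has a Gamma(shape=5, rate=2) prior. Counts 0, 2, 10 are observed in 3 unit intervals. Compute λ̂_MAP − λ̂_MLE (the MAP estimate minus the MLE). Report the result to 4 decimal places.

Σxᵢ = 12. Posterior is Gamma(17, 5); MAP = (17−1)/5 = 16/5 ≈ 3.20000.
MLE = x̄ = 12/3 ≈ 4.00000.
Difference = 16/5 − 12/3 = -4/5 ≈ -0.8000.

MAP − MLE = -0.8000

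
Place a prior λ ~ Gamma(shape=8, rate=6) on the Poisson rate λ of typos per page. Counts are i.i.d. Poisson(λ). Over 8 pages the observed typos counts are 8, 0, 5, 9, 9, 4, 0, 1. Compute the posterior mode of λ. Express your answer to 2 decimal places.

λ̂_MAP = 3.07

Σxᵢ = 8+0+5+9+9+4+0+1 = 36, with n = 8.
Posterior ∝ λ^7e^(−6λ) · λ^36e^(−8λ) = λ^43e^(−14λ), i.e. Gamma(shape=44, rate=14).
The mode of a Gamma(a, b) with a ≥ 1 (shape–rate) is (a−1)/b = 43/14 ≈ 3.07.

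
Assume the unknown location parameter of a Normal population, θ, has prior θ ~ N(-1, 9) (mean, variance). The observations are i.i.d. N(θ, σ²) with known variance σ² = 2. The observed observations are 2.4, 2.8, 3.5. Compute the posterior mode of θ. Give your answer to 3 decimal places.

n = 3; x̄ = (2.4 + 2.8 + 3.5)/3 = 8.7/3 = 2.9.
For a Normal prior and Normal likelihood with known variance, the posterior is Normal; its mode equals its mean, the precision-weighted average.
Prior precision 1/σ₀² = 1/9; data precision n/σ² = 3/2 = 1.5.
θ̂ = ((1/9)·(-1) + 1.5·2.9) / (1/9 + 1.5) = (763/180)/(29/18) = 763/290 ≈ 2.631.

θ̂_MAP = 2.631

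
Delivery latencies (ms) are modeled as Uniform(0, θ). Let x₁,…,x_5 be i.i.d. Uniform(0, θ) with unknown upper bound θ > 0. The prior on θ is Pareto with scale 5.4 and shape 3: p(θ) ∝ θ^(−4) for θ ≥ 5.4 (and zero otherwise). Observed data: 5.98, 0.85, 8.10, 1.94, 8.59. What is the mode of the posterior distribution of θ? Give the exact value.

θ̂_MAP = 8.59

The Uniform(0, θ) likelihood is θ^(−n) for θ ≥ max(xᵢ), zero otherwise. Here max(xᵢ) = 8.59.
Posterior ∝ θ^(−4) · θ^(−5) = θ^(−9) on θ ≥ max(5.4, 8.59) = 8.59.
This density is strictly decreasing in θ, so the posterior mode lies at the lower boundary of the support.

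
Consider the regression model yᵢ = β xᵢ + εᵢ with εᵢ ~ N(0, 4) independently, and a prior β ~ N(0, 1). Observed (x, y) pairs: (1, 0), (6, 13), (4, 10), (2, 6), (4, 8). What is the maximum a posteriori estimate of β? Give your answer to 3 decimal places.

β̂_MAP = 2.104

log p(β | y) = −Σ(yᵢ − βxᵢ)²/(2·4) − β²/(2·1) + const.
Setting the derivative to zero: Σxᵢ(yᵢ − βxᵢ)/4 − β/1 = 0, so β = Σxᵢyᵢ / (Σxᵢ² + σ²/τ²).
Σxᵢyᵢ = 1·0 + 6·13 + 4·10 + 2·6 + 4·8 = 162; Σxᵢ² = 73; σ²/τ² = 4.
β̂_MAP = 162 / (73 + 4) = 162/77 ≈ 2.104.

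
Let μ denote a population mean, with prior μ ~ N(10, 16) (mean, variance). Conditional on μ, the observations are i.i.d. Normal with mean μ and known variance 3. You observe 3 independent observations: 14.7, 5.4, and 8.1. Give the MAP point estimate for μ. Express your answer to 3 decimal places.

n = 3; x̄ = (14.7 + 5.4 + 8.1)/3 = 28.2/3 = 9.4.
For a Normal prior and Normal likelihood with known variance, the posterior is Normal; its mode equals its mean, the precision-weighted average.
Prior precision 1/σ₀² = 1/16 = 0.0625; data precision n/σ² = 3/3 = 1.
μ̂ = (0.0625·10 + 1·9.4) / (0.0625 + 1) = 10.025/1.0625 = 802/85 ≈ 9.435.

μ̂_MAP = 9.435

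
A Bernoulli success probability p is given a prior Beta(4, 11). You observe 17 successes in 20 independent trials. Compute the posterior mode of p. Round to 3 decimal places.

Prior: Beta(4, 11).
Data: 17 successes in 20 trials. The binomial likelihood contributes p^17(1−p)^3, so the posterior is Beta(4+17, 11+3) = Beta(21, 14).
For Beta(a, b) with a, b > 1 the mode is (a−1)/(a+b−2) = 20/33 ≈ 0.606.

p̂_MAP = 0.606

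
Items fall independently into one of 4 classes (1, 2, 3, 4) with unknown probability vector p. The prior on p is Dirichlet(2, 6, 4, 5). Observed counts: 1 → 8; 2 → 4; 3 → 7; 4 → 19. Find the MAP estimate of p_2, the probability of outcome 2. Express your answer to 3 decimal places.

MAP estimate: 0.176

The posterior is Dirichlet(αᵢ + nᵢ) = Dirichlet(10, 10, 11, 24).
For a Dirichlet(a₁,…,a_K) with all aᵢ > 1, the mode has j-th component (aⱼ − 1)/(Σaᵢ − K).
Here Σaᵢ = 55 and K = 4, so p_2 = (10 − 1)/(55 − 4) = 9/51 ≈ 0.176.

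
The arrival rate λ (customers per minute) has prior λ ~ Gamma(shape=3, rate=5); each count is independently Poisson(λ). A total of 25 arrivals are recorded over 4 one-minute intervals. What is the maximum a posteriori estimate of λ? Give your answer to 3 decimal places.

Σxᵢ = 25, n = 4.
Posterior ∝ λ^2e^(−5λ) · λ^25e^(−4λ) = λ^27e^(−9λ), i.e. Gamma(shape=28, rate=9).
The mode of a Gamma(a, b) with a ≥ 1 (shape–rate) is (a−1)/b = 27/9 ≈ 3.000.

λ̂_MAP = 3.000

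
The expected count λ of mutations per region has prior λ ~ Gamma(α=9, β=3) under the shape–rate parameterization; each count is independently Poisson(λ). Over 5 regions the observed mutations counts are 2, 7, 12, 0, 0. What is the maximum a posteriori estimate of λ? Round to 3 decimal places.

λ̂_MAP = 3.625

Σxᵢ = 2+7+12+0+0 = 21, with n = 5.
Posterior ∝ λ^8e^(−3λ) · λ^21e^(−5λ) = λ^29e^(−8λ), i.e. Gamma(shape=30, rate=8).
The mode of a Gamma(a, b) with a ≥ 1 (shape–rate) is (a−1)/b = 29/8 ≈ 3.625.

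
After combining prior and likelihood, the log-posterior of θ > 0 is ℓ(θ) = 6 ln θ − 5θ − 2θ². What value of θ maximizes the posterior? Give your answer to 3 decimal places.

θ̂_MAP = 0.750

ℓ'(θ) = 6/θ − 5 − 4θ. Setting this to zero and multiplying by θ: 4θ² + 5θ − 6 = 0.
θ = (−5 + √(5² + 4·4·6)) / (2·4) = (−5 + √121) / 8 = (−5 + 11)/8 = 3/4.
ℓ''(θ) = −6/θ² − 4 < 0, confirming a maximum.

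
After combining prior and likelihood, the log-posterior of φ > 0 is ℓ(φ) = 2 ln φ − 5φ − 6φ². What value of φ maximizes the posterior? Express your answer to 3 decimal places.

ℓ'(φ) = 2/φ − 5 − 12φ. Setting this to zero and multiplying by φ: 12φ² + 5φ − 2 = 0.
φ = (−5 + √(5² + 4·12·2)) / (2·12) = (−5 + √121) / 24 = (−5 + 11)/24 = 1/4.
ℓ''(φ) = −2/φ² − 12 < 0, confirming a maximum.

φ̂_MAP = 0.250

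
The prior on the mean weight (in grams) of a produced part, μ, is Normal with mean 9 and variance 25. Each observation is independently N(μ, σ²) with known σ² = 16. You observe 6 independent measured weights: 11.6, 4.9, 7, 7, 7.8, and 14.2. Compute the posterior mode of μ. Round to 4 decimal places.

n = 6; x̄ = (11.6 + 4.9 + 7 + 7 + 7.8 + 14.2)/6 = 52.5/6 = 8.75.
For a Normal prior and Normal likelihood with known variance, the posterior is Normal; its mode equals its mean, the precision-weighted average.
Prior precision 1/σ₀² = 1/25 = 0.04; data precision n/σ² = 6/16 = 0.375.
μ̂ = (0.04·9 + 0.375·8.75) / (0.04 + 0.375) = 3.64125/0.415 = 2913/332 ≈ 8.7741.

μ̂_MAP = 8.7741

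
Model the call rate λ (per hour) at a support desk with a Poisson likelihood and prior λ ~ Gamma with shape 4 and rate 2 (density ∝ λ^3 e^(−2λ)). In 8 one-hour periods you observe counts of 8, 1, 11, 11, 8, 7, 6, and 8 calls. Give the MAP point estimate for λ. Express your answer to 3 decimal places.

λ̂_MAP = 6.300

Σxᵢ = 8+1+11+11+8+7+6+8 = 60, with n = 8.
Posterior ∝ λ^3e^(−2λ) · λ^60e^(−8λ) = λ^63e^(−10λ), i.e. Gamma(shape=64, rate=10).
The mode of a Gamma(a, b) with a ≥ 1 (shape–rate) is (a−1)/b = 63/10 ≈ 6.300.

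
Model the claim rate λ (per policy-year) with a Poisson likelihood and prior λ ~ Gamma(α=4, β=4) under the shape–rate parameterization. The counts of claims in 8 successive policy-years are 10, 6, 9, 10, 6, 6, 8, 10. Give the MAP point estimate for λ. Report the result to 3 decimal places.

Σxᵢ = 10+6+9+10+6+6+8+10 = 65, with n = 8.
Posterior ∝ λ^3e^(−4λ) · λ^65e^(−8λ) = λ^68e^(−12λ), i.e. Gamma(shape=69, rate=12).
The mode of a Gamma(a, b) with a ≥ 1 (shape–rate) is (a−1)/b = 68/12 ≈ 5.667.

λ̂_MAP = 5.667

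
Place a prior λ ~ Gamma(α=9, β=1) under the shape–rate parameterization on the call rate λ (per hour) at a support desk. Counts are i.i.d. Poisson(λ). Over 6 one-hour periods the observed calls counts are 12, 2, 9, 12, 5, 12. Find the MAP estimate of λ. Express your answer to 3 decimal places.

Σxᵢ = 12+2+9+12+5+12 = 52, with n = 6.
Posterior ∝ λ^8e^(−1λ) · λ^52e^(−6λ) = λ^60e^(−7λ), i.e. Gamma(shape=61, rate=7).
The mode of a Gamma(a, b) with a ≥ 1 (shape–rate) is (a−1)/b = 60/7 ≈ 8.571.

λ̂_MAP = 8.571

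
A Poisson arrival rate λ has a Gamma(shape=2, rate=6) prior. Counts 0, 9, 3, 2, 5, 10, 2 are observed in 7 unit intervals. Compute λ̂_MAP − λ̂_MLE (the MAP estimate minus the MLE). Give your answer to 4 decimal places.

Σxᵢ = 31. Posterior is Gamma(33, 13); MAP = (33−1)/13 = 32/13 ≈ 2.46154.
MLE = x̄ = 31/7 ≈ 4.42857.
Difference = 32/13 − 31/7 = -179/91 ≈ -1.9670.

MAP − MLE = -1.9670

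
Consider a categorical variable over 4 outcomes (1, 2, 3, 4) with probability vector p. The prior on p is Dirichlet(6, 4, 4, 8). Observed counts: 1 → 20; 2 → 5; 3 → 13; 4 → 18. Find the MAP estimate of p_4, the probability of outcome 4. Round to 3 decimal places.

The posterior is Dirichlet(αᵢ + nᵢ) = Dirichlet(26, 9, 17, 26).
For a Dirichlet(a₁,…,a_K) with all aᵢ > 1, the mode has j-th component (aⱼ − 1)/(Σaᵢ − K).
Here Σaᵢ = 78 and K = 4, so p_4 = (26 − 1)/(78 − 4) = 25/74 ≈ 0.338.

MAP estimate: 0.338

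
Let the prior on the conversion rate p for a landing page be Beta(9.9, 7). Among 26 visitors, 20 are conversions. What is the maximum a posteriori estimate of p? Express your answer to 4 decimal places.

Prior: Beta(9.9, 7).
Data: 20 successes in 26 trials. The binomial likelihood contributes p^20(1−p)^6, so the posterior is Beta(9.9+20, 7+6) = Beta(29.9, 13).
For Beta(a, b) with a, b > 1 the mode is (a−1)/(a+b−2) = 28.9/40.9 ≈ 0.7066.

p̂_MAP = 0.7066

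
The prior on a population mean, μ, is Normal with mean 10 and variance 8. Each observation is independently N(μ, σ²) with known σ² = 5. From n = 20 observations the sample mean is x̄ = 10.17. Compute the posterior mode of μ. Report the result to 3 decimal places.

μ̂_MAP = 10.165

n = 20, x̄ = 10.17.
For a Normal prior and Normal likelihood with known variance, the posterior is Normal; its mode equals its mean, the precision-weighted average.
Prior precision 1/σ₀² = 1/8 = 0.125; data precision n/σ² = 20/5 = 4.
μ̂ = (0.125·10 + 4·10.17) / (0.125 + 4) = 41.93/4.125 = 8386/825 ≈ 10.165.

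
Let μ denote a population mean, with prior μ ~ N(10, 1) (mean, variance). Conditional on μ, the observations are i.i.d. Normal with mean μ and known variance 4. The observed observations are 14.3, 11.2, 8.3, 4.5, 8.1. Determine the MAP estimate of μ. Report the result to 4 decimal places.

n = 5; x̄ = (14.3 + 11.2 + 8.3 + 4.5 + 8.1)/5 = 46.4/5 = 9.28.
For a Normal prior and Normal likelihood with known variance, the posterior is Normal; its mode equals its mean, the precision-weighted average.
Prior precision 1/σ₀² = 1/1 = 1; data precision n/σ² = 5/4 = 1.25.
μ̂ = (1·10 + 1.25·9.28) / (1 + 1.25) = 21.6/2.25 = 9.6000.

μ̂_MAP = 9.6000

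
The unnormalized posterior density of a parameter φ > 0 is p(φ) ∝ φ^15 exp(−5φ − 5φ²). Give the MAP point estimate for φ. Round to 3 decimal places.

ℓ'(φ) = 15/φ − 5 − 10φ. Setting this to zero and multiplying by φ: 10φ² + 5φ − 15 = 0.
φ = (−5 + √(5² + 4·10·15)) / (2·10) = (−5 + √625) / 20 = (−5 + 25)/20 = 1.
ℓ''(φ) = −15/φ² − 10 < 0, confirming a maximum.

φ̂_MAP = 1.000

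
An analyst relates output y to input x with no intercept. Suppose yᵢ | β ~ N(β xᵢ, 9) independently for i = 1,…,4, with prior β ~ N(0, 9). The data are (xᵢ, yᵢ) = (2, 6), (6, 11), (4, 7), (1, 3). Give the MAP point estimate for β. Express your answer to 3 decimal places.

log p(β | y) = −Σ(yᵢ − βxᵢ)²/(2·9) − β²/(2·9) + const.
Setting the derivative to zero: Σxᵢ(yᵢ − βxᵢ)/9 − β/9 = 0, so β = Σxᵢyᵢ / (Σxᵢ² + σ²/τ²).
Σxᵢyᵢ = 2·6 + 6·11 + 4·7 + 1·3 = 109; Σxᵢ² = 57; σ²/τ² = 1.
β̂_MAP = 109 / (57 + 1) = 109/58 ≈ 1.879.

β̂_MAP = 1.879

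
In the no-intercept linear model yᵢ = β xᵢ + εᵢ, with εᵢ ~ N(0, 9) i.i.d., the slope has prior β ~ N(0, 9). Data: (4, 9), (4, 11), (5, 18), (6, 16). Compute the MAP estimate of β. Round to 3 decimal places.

log p(β | y) = −Σ(yᵢ − βxᵢ)²/(2·9) − β²/(2·9) + const.
Setting the derivative to zero: Σxᵢ(yᵢ − βxᵢ)/9 − β/9 = 0, so β = Σxᵢyᵢ / (Σxᵢ² + σ²/τ²).
Σxᵢyᵢ = 4·9 + 4·11 + 5·18 + 6·16 = 266; Σxᵢ² = 93; σ²/τ² = 1.
β̂_MAP = 266 / (93 + 1) = 266/94 ≈ 2.830.

β̂_MAP = 2.830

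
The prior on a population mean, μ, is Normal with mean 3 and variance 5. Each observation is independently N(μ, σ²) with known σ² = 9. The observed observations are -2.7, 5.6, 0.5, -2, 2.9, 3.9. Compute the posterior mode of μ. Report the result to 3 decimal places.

μ̂_MAP = 1.744

n = 6; x̄ = ((-2.7) + 5.6 + 0.5 + (-2) + 2.9 + 3.9)/6 = 8.2/6 = 41/30 ≈ 1.3667.
For a Normal prior and Normal likelihood with known variance, the posterior is Normal; its mode equals its mean, the precision-weighted average.
Prior precision 1/σ₀² = 1/5 = 0.2; data precision n/σ² = 6/9 = 2/3.
μ̂ = (0.2·3 + (2/3)·(41/30)) / (0.2 + 2/3) = (68/45)/(13/15) = 68/39 ≈ 1.744.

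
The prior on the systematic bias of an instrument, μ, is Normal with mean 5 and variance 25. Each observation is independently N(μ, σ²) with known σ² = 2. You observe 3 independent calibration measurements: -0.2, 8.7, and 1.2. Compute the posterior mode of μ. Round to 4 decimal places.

n = 3; x̄ = ((-0.2) + 8.7 + 1.2)/3 = 9.7/3 = 97/30 ≈ 3.2333.
For a Normal prior and Normal likelihood with known variance, the posterior is Normal; its mode equals its mean, the precision-weighted average.
Prior precision 1/σ₀² = 1/25 = 0.04; data precision n/σ² = 3/2 = 1.5.
μ̂ = (0.04·5 + 1.5·(97/30)) / (0.04 + 1.5) = 5.05/1.54 = 505/154 ≈ 3.2792.

μ̂_MAP = 3.2792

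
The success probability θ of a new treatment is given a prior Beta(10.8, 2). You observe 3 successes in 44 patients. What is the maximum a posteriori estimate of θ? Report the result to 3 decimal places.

Prior: Beta(10.8, 2).
Data: 3 successes in 44 trials. The binomial likelihood contributes θ^3(1−θ)^41, so the posterior is Beta(10.8+3, 2+41) = Beta(13.8, 43).
For Beta(a, b) with a, b > 1 the mode is (a−1)/(a+b−2) = 12.8/54.8 ≈ 0.234.

θ̂_MAP = 0.234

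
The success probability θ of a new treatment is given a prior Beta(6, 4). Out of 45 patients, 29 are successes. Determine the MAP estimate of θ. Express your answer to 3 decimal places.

Prior: Beta(6, 4).
Data: 29 successes in 45 trials. The binomial likelihood contributes θ^29(1−θ)^16, so the posterior is Beta(6+29, 4+16) = Beta(35, 20).
For Beta(a, b) with a, b > 1 the mode is (a−1)/(a+b−2) = 34/53 ≈ 0.642.

θ̂_MAP = 0.642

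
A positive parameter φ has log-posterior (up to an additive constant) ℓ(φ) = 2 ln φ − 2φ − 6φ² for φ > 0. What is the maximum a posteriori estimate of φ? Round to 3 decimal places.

φ̂_MAP = 0.333

ℓ'(φ) = 2/φ − 2 − 12φ. Setting this to zero and multiplying by φ: 12φ² + 2φ − 2 = 0.
φ = (−2 + √(2² + 4·12·2)) / (2·12) = (−2 + √100) / 24 = (−2 + 10)/24 = 1/3.
ℓ''(φ) = −2/φ² − 12 < 0, confirming a maximum.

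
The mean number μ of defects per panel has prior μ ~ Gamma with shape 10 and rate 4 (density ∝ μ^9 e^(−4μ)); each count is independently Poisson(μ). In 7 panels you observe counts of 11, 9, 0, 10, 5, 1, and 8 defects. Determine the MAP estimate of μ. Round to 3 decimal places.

Σxᵢ = 11+9+0+10+5+1+8 = 44, with n = 7.
Posterior ∝ μ^9e^(−4μ) · μ^44e^(−7μ) = μ^53e^(−11μ), i.e. Gamma(shape=54, rate=11).
The mode of a Gamma(a, b) with a ≥ 1 (shape–rate) is (a−1)/b = 53/11 ≈ 4.818.

μ̂_MAP = 4.818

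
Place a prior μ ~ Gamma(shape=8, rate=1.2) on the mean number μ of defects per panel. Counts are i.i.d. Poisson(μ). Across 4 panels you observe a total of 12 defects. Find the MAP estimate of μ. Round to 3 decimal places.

μ̂_MAP = 3.654

Σxᵢ = 12, n = 4.
Posterior ∝ μ^7e^(−1.2μ) · μ^12e^(−4μ) = μ^19e^(−5.2μ), i.e. Gamma(shape=20, rate=5.2).
The mode of a Gamma(a, b) with a ≥ 1 (shape–rate) is (a−1)/b = 19/5.2 ≈ 3.654.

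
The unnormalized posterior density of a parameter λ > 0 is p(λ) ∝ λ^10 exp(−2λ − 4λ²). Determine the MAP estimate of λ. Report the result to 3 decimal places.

λ̂_MAP = 1.000

ℓ'(λ) = 10/λ − 2 − 8λ. Setting this to zero and multiplying by λ: 8λ² + 2λ − 10 = 0.
λ = (−2 + √(2² + 4·8·10)) / (2·8) = (−2 + √324) / 16 = (−2 + 18)/16 = 1.
ℓ''(λ) = −10/λ² − 8 < 0, confirming a maximum.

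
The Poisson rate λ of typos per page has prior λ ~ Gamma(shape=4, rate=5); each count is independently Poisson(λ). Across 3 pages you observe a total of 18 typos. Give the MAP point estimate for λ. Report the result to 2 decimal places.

λ̂_MAP = 2.63

Σxᵢ = 18, n = 3.
Posterior ∝ λ^3e^(−5λ) · λ^18e^(−3λ) = λ^21e^(−8λ), i.e. Gamma(shape=22, rate=8).
The mode of a Gamma(a, b) with a ≥ 1 (shape–rate) is (a−1)/b = 21/8 ≈ 2.63.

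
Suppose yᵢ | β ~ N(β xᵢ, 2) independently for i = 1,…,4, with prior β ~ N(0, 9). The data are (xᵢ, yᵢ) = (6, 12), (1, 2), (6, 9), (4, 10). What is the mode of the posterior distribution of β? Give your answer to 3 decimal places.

β̂_MAP = 1.883

log p(β | y) = −Σ(yᵢ − βxᵢ)²/(2·2) − β²/(2·9) + const.
Setting the derivative to zero: Σxᵢ(yᵢ − βxᵢ)/2 − β/9 = 0, so β = Σxᵢyᵢ / (Σxᵢ² + σ²/τ²).
Σxᵢyᵢ = 6·12 + 1·2 + 6·9 + 4·10 = 168; Σxᵢ² = 89; σ²/τ² = 2/9.
β̂_MAP = 168 / (89 + 2/9) = 168/(803/9) = 1512/803 ≈ 1.883.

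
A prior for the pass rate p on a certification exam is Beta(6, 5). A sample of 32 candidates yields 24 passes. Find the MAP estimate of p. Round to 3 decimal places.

p̂_MAP = 0.707

Prior: Beta(6, 5).
Data: 24 successes in 32 trials. The binomial likelihood contributes p^24(1−p)^8, so the posterior is Beta(6+24, 5+8) = Beta(30, 13).
For Beta(a, b) with a, b > 1 the mode is (a−1)/(a+b−2) = 29/41 ≈ 0.707.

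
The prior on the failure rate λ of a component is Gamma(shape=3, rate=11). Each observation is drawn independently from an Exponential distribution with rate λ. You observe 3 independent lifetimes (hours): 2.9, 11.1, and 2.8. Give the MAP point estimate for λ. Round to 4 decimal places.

λ̂_MAP = 0.1799

The Exponential(rate=λ) likelihood is ∝ λ^n e^(−λΣtᵢ). Here n = 3 and Σtᵢ = 2.9 + 11.1 + 2.8 = 16.8.
Posterior ∝ λ^2e^(−11λ) · λ^3e^(−16.8λ) = λ^5e^(−27.8λ), i.e. Gamma(6, 27.8).
Mode = (a−1)/b = 5/27.8 ≈ 0.1799.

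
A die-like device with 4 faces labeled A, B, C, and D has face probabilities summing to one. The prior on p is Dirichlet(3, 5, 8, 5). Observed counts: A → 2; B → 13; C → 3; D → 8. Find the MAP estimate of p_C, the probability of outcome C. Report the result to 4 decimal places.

The posterior is Dirichlet(αᵢ + nᵢ) = Dirichlet(5, 18, 11, 13).
For a Dirichlet(a₁,…,a_K) with all aᵢ > 1, the mode has j-th component (aⱼ − 1)/(Σaᵢ − K).
Here Σaᵢ = 47 and K = 4, so p_C = (11 − 1)/(47 − 4) = 10/43 ≈ 0.2326.

MAP estimate of p_C = 0.2326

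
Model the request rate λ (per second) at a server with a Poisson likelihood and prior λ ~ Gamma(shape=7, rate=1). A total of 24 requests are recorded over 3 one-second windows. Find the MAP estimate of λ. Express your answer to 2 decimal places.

λ̂_MAP = 7.50

Σxᵢ = 24, n = 3.
Posterior ∝ λ^6e^(−1λ) · λ^24e^(−3λ) = λ^30e^(−4λ), i.e. Gamma(shape=31, rate=4).
The mode of a Gamma(a, b) with a ≥ 1 (shape–rate) is (a−1)/b = 30/4 ≈ 7.50.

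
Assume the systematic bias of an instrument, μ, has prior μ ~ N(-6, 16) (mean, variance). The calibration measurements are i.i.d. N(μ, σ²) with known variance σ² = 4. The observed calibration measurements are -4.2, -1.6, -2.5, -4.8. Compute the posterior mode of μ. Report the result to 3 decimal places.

n = 4; x̄ = ((-4.2) + (-1.6) + (-2.5) + (-4.8))/4 = -13.1/4 = -3.275.
For a Normal prior and Normal likelihood with known variance, the posterior is Normal; its mode equals its mean, the precision-weighted average.
Prior precision 1/σ₀² = 1/16 = 0.0625; data precision n/σ² = 4/4 = 1.
μ̂ = (0.0625·(-6) + 1·(-3.275)) / (0.0625 + 1) = (-3.65)/1.0625 = -292/85 ≈ -3.435.

μ̂_MAP = -3.435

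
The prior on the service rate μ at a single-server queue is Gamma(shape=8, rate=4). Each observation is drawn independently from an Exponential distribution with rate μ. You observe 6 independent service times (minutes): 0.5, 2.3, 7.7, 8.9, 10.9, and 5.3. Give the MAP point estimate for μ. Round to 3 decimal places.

μ̂_MAP = 0.328

The Exponential(rate=μ) likelihood is ∝ μ^n e^(−μΣtᵢ). Here n = 6 and Σtᵢ = 0.5 + 2.3 + 7.7 + 8.9 + 10.9 + 5.3 = 35.6.
Posterior ∝ μ^7e^(−4μ) · μ^6e^(−35.6μ) = μ^13e^(−39.6μ), i.e. Gamma(14, 39.6).
Mode = (a−1)/b = 13/39.6 ≈ 0.328.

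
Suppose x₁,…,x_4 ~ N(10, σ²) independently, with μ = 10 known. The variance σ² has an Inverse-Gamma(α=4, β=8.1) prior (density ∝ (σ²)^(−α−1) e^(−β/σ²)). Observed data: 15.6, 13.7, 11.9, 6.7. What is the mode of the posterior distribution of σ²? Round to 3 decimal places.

σ̂²_MAP = 5.411

Sum of squared deviations about the known mean: SS = (15.6−10)² + (13.7−10)² + (11.9−10)² + (6.7−10)² = 59.55.
The Normal likelihood contributes (σ²)^(−n/2) exp(−SS/(2σ²)), so the posterior is Inverse-Gamma(α + n/2, β + SS/2) = Inverse-Gamma(6, 37.875).
The mode of Inverse-Gamma(a, b) is b/(a+1) = 37.875/7 ≈ 5.411.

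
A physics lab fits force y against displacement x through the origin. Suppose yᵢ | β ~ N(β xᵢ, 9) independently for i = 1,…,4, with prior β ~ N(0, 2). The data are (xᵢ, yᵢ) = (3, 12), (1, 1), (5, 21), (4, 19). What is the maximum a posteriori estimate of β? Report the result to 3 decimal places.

log p(β | y) = −Σ(yᵢ − βxᵢ)²/(2·9) − β²/(2·2) + const.
Setting the derivative to zero: Σxᵢ(yᵢ − βxᵢ)/9 − β/2 = 0, so β = Σxᵢyᵢ / (Σxᵢ² + σ²/τ²).
Σxᵢyᵢ = 3·12 + 1·1 + 5·21 + 4·19 = 218; Σxᵢ² = 51; σ²/τ² = 4.5.
β̂_MAP = 218 / (51 + 4.5) = 218/55.5 ≈ 3.928.

β̂_MAP = 3.928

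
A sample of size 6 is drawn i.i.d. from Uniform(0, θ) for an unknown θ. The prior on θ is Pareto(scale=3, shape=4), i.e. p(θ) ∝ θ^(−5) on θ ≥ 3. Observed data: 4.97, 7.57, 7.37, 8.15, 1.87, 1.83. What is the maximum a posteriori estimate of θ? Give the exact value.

θ̂_MAP = 8.15

The Uniform(0, θ) likelihood is θ^(−n) for θ ≥ max(xᵢ), zero otherwise. Here max(xᵢ) = 8.15.
Posterior ∝ θ^(−5) · θ^(−6) = θ^(−11) on θ ≥ max(3, 8.15) = 8.15.
This density is strictly decreasing in θ, so the posterior mode lies at the lower boundary of the support.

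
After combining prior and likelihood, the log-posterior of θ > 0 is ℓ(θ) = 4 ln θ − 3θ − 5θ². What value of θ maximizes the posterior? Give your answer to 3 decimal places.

ℓ'(θ) = 4/θ − 3 − 10θ. Setting this to zero and multiplying by θ: 10θ² + 3θ − 4 = 0.
θ = (−3 + √(3² + 4·10·4)) / (2·10) = (−3 + √169) / 20 = (−3 + 13)/20 = 1/2.
ℓ''(θ) = −4/θ² − 10 < 0, confirming a maximum.

θ̂_MAP = 0.500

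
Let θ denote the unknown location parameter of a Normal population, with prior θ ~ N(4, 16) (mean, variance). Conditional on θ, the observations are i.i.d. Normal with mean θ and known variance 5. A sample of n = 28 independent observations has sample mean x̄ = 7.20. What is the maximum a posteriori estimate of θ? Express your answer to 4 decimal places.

n = 28, x̄ = 7.20.
For a Normal prior and Normal likelihood with known variance, the posterior is Normal; its mode equals its mean, the precision-weighted average.
Prior precision 1/σ₀² = 1/16 = 0.0625; data precision n/σ² = 28/5 = 5.6.
θ̂ = (0.0625·4 + 5.6·7.2) / (0.0625 + 5.6) = 40.57/5.6625 = 16228/2265 ≈ 7.1647.

θ̂_MAP = 7.1647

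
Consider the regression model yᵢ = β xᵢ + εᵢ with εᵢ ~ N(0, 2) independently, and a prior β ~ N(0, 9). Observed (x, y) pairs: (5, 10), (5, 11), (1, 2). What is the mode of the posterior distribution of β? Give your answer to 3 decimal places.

β̂_MAP = 2.089

log p(β | y) = −Σ(yᵢ − βxᵢ)²/(2·2) − β²/(2·9) + const.
Setting the derivative to zero: Σxᵢ(yᵢ − βxᵢ)/2 − β/9 = 0, so β = Σxᵢyᵢ / (Σxᵢ² + σ²/τ²).
Σxᵢyᵢ = 5·10 + 5·11 + 1·2 = 107; Σxᵢ² = 51; σ²/τ² = 2/9.
β̂_MAP = 107 / (51 + 2/9) = 107/(461/9) = 963/461 ≈ 2.089.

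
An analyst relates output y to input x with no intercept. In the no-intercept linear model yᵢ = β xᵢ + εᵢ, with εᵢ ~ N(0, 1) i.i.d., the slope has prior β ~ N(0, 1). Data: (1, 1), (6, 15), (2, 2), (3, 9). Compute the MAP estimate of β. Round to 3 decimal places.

log p(β | y) = −Σ(yᵢ − βxᵢ)²/(2·1) − β²/(2·1) + const.
Setting the derivative to zero: Σxᵢ(yᵢ − βxᵢ)/1 − β/1 = 0, so β = Σxᵢyᵢ / (Σxᵢ² + σ²/τ²).
Σxᵢyᵢ = 1·1 + 6·15 + 2·2 + 3·9 = 122; Σxᵢ² = 50; σ²/τ² = 1.
β̂_MAP = 122 / (50 + 1) = 122/51 ≈ 2.392.

β̂_MAP = 2.392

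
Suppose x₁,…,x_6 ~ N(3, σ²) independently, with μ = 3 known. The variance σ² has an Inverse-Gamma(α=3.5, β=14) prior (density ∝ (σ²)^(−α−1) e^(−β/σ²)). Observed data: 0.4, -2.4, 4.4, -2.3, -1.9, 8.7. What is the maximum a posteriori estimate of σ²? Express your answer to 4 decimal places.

σ̂²_MAP = 10.0313

Sum of squared deviations about the known mean: SS = (0.4−3)² + (-2.4−3)² + (4.4−3)² + (-2.3−3)² + (-1.9−3)² + (8.7−3)² = 122.47.
The Normal likelihood contributes (σ²)^(−n/2) exp(−SS/(2σ²)), so the posterior is Inverse-Gamma(α + n/2, β + SS/2) = Inverse-Gamma(6.5, 75.235).
The mode of Inverse-Gamma(a, b) is b/(a+1) = 75.235/7.5 ≈ 10.0313.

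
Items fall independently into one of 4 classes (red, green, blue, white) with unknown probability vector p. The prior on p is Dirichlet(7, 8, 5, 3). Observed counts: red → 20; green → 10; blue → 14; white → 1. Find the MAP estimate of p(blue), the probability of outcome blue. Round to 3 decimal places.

MAP estimate of p(blue) = 0.281

The posterior is Dirichlet(αᵢ + nᵢ) = Dirichlet(27, 18, 19, 4).
For a Dirichlet(a₁,…,a_K) with all aᵢ > 1, the mode has j-th component (aⱼ − 1)/(Σaᵢ − K).
Here Σaᵢ = 68 and K = 4, so p(blue) = (19 − 1)/(68 − 4) = 18/64 ≈ 0.281.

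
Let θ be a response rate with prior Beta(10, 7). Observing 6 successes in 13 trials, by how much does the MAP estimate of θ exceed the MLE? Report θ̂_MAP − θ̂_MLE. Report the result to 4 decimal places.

Posterior is Beta(16, 14); MAP = (16−1)/(30−2) = 15/28 ≈ 0.53571.
MLE ignores the prior: θ̂_MLE = k/n = 6/13 ≈ 0.46154.
Difference = 15/28 − 6/13 = 27/364 ≈ 0.0742.

MAP − MLE = 0.0742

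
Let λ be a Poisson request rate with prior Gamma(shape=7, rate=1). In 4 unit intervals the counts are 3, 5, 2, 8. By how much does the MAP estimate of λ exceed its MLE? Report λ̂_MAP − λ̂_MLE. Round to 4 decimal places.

Σxᵢ = 18. Posterior is Gamma(25, 5); MAP = (25−1)/5 = 24/5 ≈ 4.80000.
MLE = x̄ = 18/4 ≈ 4.50000.
Difference = 24/5 − 18/4 = 3/10 ≈ 0.3000.

MAP − MLE = 0.3000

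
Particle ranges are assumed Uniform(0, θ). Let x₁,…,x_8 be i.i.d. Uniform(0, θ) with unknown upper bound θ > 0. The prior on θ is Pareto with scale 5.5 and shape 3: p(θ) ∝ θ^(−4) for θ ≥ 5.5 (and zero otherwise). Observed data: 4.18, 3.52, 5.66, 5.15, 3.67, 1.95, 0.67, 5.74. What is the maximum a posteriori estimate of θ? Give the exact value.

The Uniform(0, θ) likelihood is θ^(−n) for θ ≥ max(xᵢ), zero otherwise. Here max(xᵢ) = 5.74.
Posterior ∝ θ^(−4) · θ^(−8) = θ^(−12) on θ ≥ max(5.5, 5.74) = 5.74.
This density is strictly decreasing in θ, so the posterior mode lies at the lower boundary of the support.

θ̂_MAP = 5.74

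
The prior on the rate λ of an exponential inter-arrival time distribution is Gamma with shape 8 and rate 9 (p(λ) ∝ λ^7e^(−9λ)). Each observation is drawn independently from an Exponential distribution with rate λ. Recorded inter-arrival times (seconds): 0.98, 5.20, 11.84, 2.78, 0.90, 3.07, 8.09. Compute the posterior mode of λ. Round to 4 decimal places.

The Exponential(rate=λ) likelihood is ∝ λ^n e^(−λΣtᵢ). Here n = 7 and Σtᵢ = 0.98 + 5.20 + 11.84 + 2.78 + 0.90 + 3.07 + 8.09 = 32.86.
Posterior ∝ λ^7e^(−9λ) · λ^7e^(−32.86λ) = λ^14e^(−41.86λ), i.e. Gamma(15, 41.86).
Mode = (a−1)/b = 14/41.86 ≈ 0.3344.

λ̂_MAP = 0.3344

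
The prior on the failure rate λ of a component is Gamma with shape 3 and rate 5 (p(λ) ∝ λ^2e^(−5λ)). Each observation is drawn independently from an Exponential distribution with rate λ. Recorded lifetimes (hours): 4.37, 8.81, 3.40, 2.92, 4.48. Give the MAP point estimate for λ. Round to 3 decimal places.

The Exponential(rate=λ) likelihood is ∝ λ^n e^(−λΣtᵢ). Here n = 5 and Σtᵢ = 4.37 + 8.81 + 3.40 + 2.92 + 4.48 = 23.98.
Posterior ∝ λ^2e^(−5λ) · λ^5e^(−23.98λ) = λ^7e^(−28.98λ), i.e. Gamma(8, 28.98).
Mode = (a−1)/b = 7/28.98 ≈ 0.242.

λ̂_MAP = 0.242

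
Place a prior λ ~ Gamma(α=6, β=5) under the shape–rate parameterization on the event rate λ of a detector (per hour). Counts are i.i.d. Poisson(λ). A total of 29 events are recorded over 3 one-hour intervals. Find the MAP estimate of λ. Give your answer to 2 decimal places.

λ̂_MAP = 4.25

Σxᵢ = 29, n = 3.
Posterior ∝ λ^5e^(−5λ) · λ^29e^(−3λ) = λ^34e^(−8λ), i.e. Gamma(shape=35, rate=8).
The mode of a Gamma(a, b) with a ≥ 1 (shape–rate) is (a−1)/b = 34/8 ≈ 4.25.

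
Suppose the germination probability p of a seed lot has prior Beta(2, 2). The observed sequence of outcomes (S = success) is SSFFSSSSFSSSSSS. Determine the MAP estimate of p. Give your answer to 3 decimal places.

Prior: Beta(2, 2).
Data: 12 successes in 15 trials (from the sequence). The binomial likelihood contributes p^12(1−p)^3, so the posterior is Beta(2+12, 2+3) = Beta(14, 5).
For Beta(a, b) with a, b > 1 the mode is (a−1)/(a+b−2) = 13/17 ≈ 0.765.

p̂_MAP = 0.765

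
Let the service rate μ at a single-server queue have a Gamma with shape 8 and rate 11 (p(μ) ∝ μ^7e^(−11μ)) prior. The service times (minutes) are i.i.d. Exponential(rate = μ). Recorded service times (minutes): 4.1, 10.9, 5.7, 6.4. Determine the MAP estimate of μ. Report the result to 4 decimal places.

The Exponential(rate=μ) likelihood is ∝ μ^n e^(−μΣtᵢ). Here n = 4 and Σtᵢ = 4.1 + 10.9 + 5.7 + 6.4 = 27.1.
Posterior ∝ μ^7e^(−11μ) · μ^4e^(−27.1μ) = μ^11e^(−38.1μ), i.e. Gamma(12, 38.1).
Mode = (a−1)/b = 11/38.1 ≈ 0.2887.

μ̂_MAP = 0.2887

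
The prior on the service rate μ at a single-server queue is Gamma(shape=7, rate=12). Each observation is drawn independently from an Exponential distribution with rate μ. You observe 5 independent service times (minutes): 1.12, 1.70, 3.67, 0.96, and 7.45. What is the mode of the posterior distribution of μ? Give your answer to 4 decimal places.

The Exponential(rate=μ) likelihood is ∝ μ^n e^(−μΣtᵢ). Here n = 5 and Σtᵢ = 1.12 + 1.70 + 3.67 + 0.96 + 7.45 = 14.90.
Posterior ∝ μ^6e^(−12μ) · μ^5e^(−14.90μ) = μ^11e^(−26.90μ), i.e. Gamma(12, 26.90).
Mode = (a−1)/b = 11/26.90 ≈ 0.4089.

μ̂_MAP = 0.4089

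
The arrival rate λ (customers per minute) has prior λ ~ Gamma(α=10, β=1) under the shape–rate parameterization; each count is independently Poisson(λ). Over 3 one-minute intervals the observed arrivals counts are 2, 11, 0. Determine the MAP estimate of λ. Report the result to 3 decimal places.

λ̂_MAP = 5.500

Σxᵢ = 2+11+0 = 13, with n = 3.
Posterior ∝ λ^9e^(−1λ) · λ^13e^(−3λ) = λ^22e^(−4λ), i.e. Gamma(shape=23, rate=4).
The mode of a Gamma(a, b) with a ≥ 1 (shape–rate) is (a−1)/b = 22/4 ≈ 5.500.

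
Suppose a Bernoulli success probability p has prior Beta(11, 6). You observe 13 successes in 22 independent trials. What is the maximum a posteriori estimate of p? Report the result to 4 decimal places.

Prior: Beta(11, 6).
Data: 13 successes in 22 trials. The binomial likelihood contributes p^13(1−p)^9, so the posterior is Beta(11+13, 6+9) = Beta(24, 15).
For Beta(a, b) with a, b > 1 the mode is (a−1)/(a+b−2) = 23/37 ≈ 0.6216.

p̂_MAP = 0.6216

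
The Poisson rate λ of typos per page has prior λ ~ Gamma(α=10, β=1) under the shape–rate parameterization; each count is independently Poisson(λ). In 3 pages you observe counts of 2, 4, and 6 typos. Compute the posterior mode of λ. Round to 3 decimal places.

Σxᵢ = 2+4+6 = 12, with n = 3.
Posterior ∝ λ^9e^(−1λ) · λ^12e^(−3λ) = λ^21e^(−4λ), i.e. Gamma(shape=22, rate=4).
The mode of a Gamma(a, b) with a ≥ 1 (shape–rate) is (a−1)/b = 21/4 ≈ 5.250.

λ̂_MAP = 5.250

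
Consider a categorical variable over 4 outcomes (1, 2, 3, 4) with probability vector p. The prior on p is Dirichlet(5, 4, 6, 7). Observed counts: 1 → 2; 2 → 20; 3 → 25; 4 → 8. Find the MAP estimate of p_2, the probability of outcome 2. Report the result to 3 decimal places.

MAP estimate: 0.315

The posterior is Dirichlet(αᵢ + nᵢ) = Dirichlet(7, 24, 31, 15).
For a Dirichlet(a₁,…,a_K) with all aᵢ > 1, the mode has j-th component (aⱼ − 1)/(Σaᵢ − K).
Here Σaᵢ = 77 and K = 4, so p_2 = (24 − 1)/(77 − 4) = 23/73 ≈ 0.315.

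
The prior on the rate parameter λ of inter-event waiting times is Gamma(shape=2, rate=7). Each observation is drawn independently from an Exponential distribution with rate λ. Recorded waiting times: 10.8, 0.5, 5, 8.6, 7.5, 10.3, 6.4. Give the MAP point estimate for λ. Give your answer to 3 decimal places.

λ̂_MAP = 0.143

The Exponential(rate=λ) likelihood is ∝ λ^n e^(−λΣtᵢ). Here n = 7 and Σtᵢ = 10.8 + 0.5 + 5 + 8.6 + 7.5 + 10.3 + 6.4 = 49.1.
Posterior ∝ λe^(−7λ) · λ^7e^(−49.1λ) = λ^8e^(−56.1λ), i.e. Gamma(9, 56.1).
Mode = (a−1)/b = 8/56.1 ≈ 0.143.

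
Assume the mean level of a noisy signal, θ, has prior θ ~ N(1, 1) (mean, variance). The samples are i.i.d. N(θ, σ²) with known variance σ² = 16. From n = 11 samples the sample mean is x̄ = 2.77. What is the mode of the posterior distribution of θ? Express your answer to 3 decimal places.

n = 11, x̄ = 2.77.
For a Normal prior and Normal likelihood with known variance, the posterior is Normal; its mode equals its mean, the precision-weighted average.
Prior precision 1/σ₀² = 1/1 = 1; data precision n/σ² = 11/16 = 0.6875.
θ̂ = (1·1 + 0.6875·2.77) / (1 + 0.6875) = 2.904375/1.6875 = 1549/900 ≈ 1.721.

θ̂_MAP = 1.721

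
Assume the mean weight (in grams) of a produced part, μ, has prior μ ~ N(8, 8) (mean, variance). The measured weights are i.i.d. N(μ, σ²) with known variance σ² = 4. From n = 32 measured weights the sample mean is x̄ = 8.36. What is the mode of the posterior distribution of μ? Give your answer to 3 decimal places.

n = 32, x̄ = 8.36.
For a Normal prior and Normal likelihood with known variance, the posterior is Normal; its mode equals its mean, the precision-weighted average.
Prior precision 1/σ₀² = 1/8 = 0.125; data precision n/σ² = 32/4 = 8.
μ̂ = (0.125·8 + 8·8.36) / (0.125 + 8) = 67.88/8.125 = 13576/1625 ≈ 8.354.

μ̂_MAP = 8.354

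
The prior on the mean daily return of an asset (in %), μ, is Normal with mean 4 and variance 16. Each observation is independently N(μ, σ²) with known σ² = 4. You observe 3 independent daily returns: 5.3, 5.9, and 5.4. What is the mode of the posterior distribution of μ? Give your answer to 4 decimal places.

μ̂_MAP = 5.4154

n = 3; x̄ = (5.3 + 5.9 + 5.4)/3 = 16.6/3 = 83/15 ≈ 5.5333.
For a Normal prior and Normal likelihood with known variance, the posterior is Normal; its mode equals its mean, the precision-weighted average.
Prior precision 1/σ₀² = 1/16 = 0.0625; data precision n/σ² = 3/4 = 0.75.
μ̂ = (0.0625·4 + 0.75·(83/15)) / (0.0625 + 0.75) = 4.4/0.8125 = 352/65 ≈ 5.4154.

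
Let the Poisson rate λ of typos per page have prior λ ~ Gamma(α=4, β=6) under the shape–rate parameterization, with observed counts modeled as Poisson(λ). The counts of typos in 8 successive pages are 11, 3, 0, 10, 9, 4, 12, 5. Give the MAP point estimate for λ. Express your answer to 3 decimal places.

Σxᵢ = 11+3+0+10+9+4+12+5 = 54, with n = 8.
Posterior ∝ λ^3e^(−6λ) · λ^54e^(−8λ) = λ^57e^(−14λ), i.e. Gamma(shape=58, rate=14).
The mode of a Gamma(a, b) with a ≥ 1 (shape–rate) is (a−1)/b = 57/14 ≈ 4.071.

λ̂_MAP = 4.071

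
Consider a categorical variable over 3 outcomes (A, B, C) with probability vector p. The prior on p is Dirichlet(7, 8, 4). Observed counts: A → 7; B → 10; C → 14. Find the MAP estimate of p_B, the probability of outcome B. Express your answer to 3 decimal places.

The posterior is Dirichlet(αᵢ + nᵢ) = Dirichlet(14, 18, 18).
For a Dirichlet(a₁,…,a_K) with all aᵢ > 1, the mode has j-th component (aⱼ − 1)/(Σaᵢ − K).
Here Σaᵢ = 50 and K = 3, so p_B = (18 − 1)/(50 − 3) = 17/47 ≈ 0.362.

MAP estimate of p_B = 0.362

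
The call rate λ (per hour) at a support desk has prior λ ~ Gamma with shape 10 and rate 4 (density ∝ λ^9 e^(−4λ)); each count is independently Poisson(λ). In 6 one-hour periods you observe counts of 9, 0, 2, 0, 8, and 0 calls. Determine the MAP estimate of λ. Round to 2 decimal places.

Σxᵢ = 9+0+2+0+8+0 = 19, with n = 6.
Posterior ∝ λ^9e^(−4λ) · λ^19e^(−6λ) = λ^28e^(−10λ), i.e. Gamma(shape=29, rate=10).
The mode of a Gamma(a, b) with a ≥ 1 (shape–rate) is (a−1)/b = 28/10 ≈ 2.80.

λ̂_MAP = 2.80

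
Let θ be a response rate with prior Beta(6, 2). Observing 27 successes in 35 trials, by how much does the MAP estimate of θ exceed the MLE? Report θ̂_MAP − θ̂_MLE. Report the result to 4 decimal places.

Posterior is Beta(33, 10); MAP = (33−1)/(43−2) = 32/41 ≈ 0.78049.
MLE ignores the prior: θ̂_MLE = k/n = 27/35 ≈ 0.77143.
Difference = 32/41 − 27/35 = 13/1435 ≈ 0.0091.

MAP − MLE = 0.0091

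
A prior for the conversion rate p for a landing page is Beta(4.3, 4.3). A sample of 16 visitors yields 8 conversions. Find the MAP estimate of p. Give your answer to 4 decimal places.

Prior: Beta(4.3, 4.3).
Data: 8 successes in 16 trials. The binomial likelihood contributes p^8(1−p)^8, so the posterior is Beta(4.3+8, 4.3+8) = Beta(12.3, 12.3).
For Beta(a, b) with a, b > 1 the mode is (a−1)/(a+b−2) = 11.3/22.6 ≈ 0.5000.

p̂_MAP = 0.5000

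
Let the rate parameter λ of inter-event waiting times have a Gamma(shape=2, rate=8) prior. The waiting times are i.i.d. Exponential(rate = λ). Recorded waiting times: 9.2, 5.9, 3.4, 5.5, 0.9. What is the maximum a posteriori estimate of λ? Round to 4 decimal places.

The Exponential(rate=λ) likelihood is ∝ λ^n e^(−λΣtᵢ). Here n = 5 and Σtᵢ = 9.2 + 5.9 + 3.4 + 5.5 + 0.9 = 24.9.
Posterior ∝ λe^(−8λ) · λ^5e^(−24.9λ) = λ^6e^(−32.9λ), i.e. Gamma(7, 32.9).
Mode = (a−1)/b = 6/32.9 ≈ 0.1824.

λ̂_MAP = 0.1824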